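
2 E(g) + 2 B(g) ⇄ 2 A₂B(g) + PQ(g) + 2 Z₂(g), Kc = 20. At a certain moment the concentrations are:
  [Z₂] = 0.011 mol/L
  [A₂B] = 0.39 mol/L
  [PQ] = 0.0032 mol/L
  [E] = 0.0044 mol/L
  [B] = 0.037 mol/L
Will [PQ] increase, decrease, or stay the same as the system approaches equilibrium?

increase

Qc = [A₂B]²·[PQ]·[Z₂]² / ([E]²·[B]²) = (0.39)²·(0.0032)·(0.011)² / ((0.0044)²·(0.037)²) = 2.2
Qc = 2.2 < Kc = 20: net forward reaction.
PQ is a product, so it increases.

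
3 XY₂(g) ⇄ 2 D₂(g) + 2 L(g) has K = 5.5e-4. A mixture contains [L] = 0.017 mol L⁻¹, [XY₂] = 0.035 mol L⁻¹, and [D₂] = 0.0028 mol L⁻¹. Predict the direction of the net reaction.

Q = [D₂]²·[L]² / [XY₂]³ = (0.0028)²·(0.017)² / (0.035)³ = 5.3e-5
Q = 5.3e-5 < K = 5.5e-4, so the forward reaction proceeds.

to the right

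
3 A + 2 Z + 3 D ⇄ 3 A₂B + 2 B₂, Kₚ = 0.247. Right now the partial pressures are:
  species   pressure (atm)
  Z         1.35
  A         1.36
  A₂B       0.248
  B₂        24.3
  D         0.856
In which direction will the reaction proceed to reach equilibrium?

Qₚ = P(A₂B)³·P(B₂)² / (P(A)³·P(Z)²·P(D)³) = (0.248)³·(24.3)² / ((1.36)³·(1.35)²·(0.856)³) = 3.13
Qₚ = 3.13 > Kₚ = 0.247, so the reverse reaction proceeds.

in the reverse direction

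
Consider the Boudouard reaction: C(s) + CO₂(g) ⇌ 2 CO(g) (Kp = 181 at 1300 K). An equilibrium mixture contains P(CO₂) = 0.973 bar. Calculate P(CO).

(C is a pure solid — omitted from Kp.)
At equilibrium, Kp = P(CO)² / P(CO₂) = 181.
(P(CO))² / (0.973) = 181
P(CO)² = 176 ⇒ P(CO) = 13.3 bar

P(CO) = 13.3 bar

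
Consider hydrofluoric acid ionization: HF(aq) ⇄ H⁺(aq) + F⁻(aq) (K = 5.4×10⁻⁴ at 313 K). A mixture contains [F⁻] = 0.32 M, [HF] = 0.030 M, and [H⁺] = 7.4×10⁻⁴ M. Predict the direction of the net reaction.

Q = [H⁺]·[F⁻] / [HF] = (7.4×10⁻⁴)·(0.32) / (0.030) = 0.0079
Q = 0.0079 > K = 5.4×10⁻⁴, so the reverse reaction proceeds.

in the reverse direction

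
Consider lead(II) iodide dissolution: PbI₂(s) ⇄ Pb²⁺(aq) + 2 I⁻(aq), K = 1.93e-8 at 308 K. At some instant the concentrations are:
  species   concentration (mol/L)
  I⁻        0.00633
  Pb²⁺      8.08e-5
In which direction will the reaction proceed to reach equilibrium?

forward (toward products)

(PbI₂ is a pure solid — omitted from Q.)
Q = [Pb²⁺]·[I⁻]² = (8.08e-5)·(0.00633)² = 3.24e-9
Q = 3.24e-9 < K = 1.93e-8, so the forward reaction proceeds.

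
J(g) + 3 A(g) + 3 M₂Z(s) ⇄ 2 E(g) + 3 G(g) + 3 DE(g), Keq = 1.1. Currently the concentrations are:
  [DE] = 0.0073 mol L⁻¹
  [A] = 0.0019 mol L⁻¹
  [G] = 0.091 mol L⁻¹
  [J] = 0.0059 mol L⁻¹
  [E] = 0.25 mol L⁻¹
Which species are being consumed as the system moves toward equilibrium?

(M₂Z is a pure solid — omitted from Q.)
Q = [E]²·[G]³·[DE]³ / ([J]·[A]³) = (0.25)²·(0.091)³·(0.0073)³ / ((0.0059)·(0.0019)³) = 0.45
Q = 0.45 < Keq = 1.1: net forward reaction.

J, A, M₂Z (reactants)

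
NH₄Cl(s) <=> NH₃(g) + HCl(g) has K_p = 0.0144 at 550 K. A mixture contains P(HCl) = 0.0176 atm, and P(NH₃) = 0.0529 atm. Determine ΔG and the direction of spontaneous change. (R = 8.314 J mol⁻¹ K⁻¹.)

ΔG = -12.5 kJ/mol; the forward reaction is spontaneous

(NH₄Cl is a pure solid — omitted from Q_p.)
Q_p = P(NH₃)·P(HCl) = (0.0529)·(0.0176) = 9.31×10⁻⁴
ΔG = RT ln(Q_p/K_p) = (8.314 J mol⁻¹ K⁻¹)(550 K) × ln(9.31×10⁻⁴/0.0144)
   = (4.573 kJ/mol)(-2.739) = -12.5 kJ/mol
ΔG < 0, so the forward reaction is spontaneous (proceeds forward).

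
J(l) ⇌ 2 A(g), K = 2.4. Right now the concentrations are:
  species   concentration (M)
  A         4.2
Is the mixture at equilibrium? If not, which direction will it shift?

(J is a pure liquid — omitted from Q.)
Q = [A]² = (4.2)² = 18
Q = 18 > K = 2.4: net reverse reaction.

no; Q > K, reaction proceeds in reverse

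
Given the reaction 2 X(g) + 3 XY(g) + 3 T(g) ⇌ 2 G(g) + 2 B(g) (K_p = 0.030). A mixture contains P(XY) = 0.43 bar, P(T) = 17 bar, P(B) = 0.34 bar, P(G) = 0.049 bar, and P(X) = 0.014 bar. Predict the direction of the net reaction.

Q_p = P(G)²·P(B)² / (P(X)²·P(XY)³·P(T)³) = (0.049)²·(0.34)² / ((0.014)²·(0.43)³·(17)³) = 0.0036
Q_p = 0.0036 < K_p = 0.030, so the forward reaction proceeds.

forward (toward products)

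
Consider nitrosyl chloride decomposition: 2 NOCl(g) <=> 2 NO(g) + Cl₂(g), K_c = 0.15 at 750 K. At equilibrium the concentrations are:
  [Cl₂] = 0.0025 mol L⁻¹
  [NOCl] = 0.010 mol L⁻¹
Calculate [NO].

[NO] = 0.077 mol L⁻¹

At equilibrium, K_c = [NO]²·[Cl₂] / [NOCl]² = 0.15.
([NO])²·(0.0025) / (0.010)² = 0.15
[NO]² = 0.00600 ⇒ [NO] = 0.077 mol L⁻¹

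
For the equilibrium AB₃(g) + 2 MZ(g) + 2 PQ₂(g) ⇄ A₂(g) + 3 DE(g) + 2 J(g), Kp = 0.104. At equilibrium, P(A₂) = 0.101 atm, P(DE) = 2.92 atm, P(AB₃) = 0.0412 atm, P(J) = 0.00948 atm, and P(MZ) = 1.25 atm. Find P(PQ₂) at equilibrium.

At equilibrium, Kp = P(A₂)·P(DE)³·P(J)² / (P(AB₃)·P(MZ)²·P(PQ₂)²) = 0.104.
(0.101)·(2.92)³·(0.00948)² / ((0.0412)·(1.25)²·(P(PQ₂))²) = 0.104
P(PQ₂)² = 0.0338 ⇒ P(PQ₂) = 0.184 atm

P(PQ₂) = 0.184 atm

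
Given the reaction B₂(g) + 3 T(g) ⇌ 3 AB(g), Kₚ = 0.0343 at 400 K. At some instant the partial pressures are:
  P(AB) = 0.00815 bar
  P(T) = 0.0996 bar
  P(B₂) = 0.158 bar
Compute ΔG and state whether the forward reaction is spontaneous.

Qₚ = P(AB)³ / (P(B₂)·P(T)³) = (0.00815)³ / ((0.158)·(0.0996)³) = 0.00347
ΔG = RT ln(Qₚ/Kₚ) = (8.314 J mol⁻¹ K⁻¹)(400 K) × ln(0.00347/0.0343)
   = (3.326 kJ/mol)(-2.291) = -7.62 kJ/mol
ΔG < 0, so the forward reaction is spontaneous (proceeds forward).

ΔG = -7.62 kJ/mol; the forward reaction is spontaneous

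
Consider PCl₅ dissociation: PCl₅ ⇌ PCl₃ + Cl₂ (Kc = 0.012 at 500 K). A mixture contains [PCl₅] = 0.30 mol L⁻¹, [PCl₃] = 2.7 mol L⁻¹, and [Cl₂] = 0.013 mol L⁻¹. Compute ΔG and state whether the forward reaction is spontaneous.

ΔG = 9.47 kJ/mol; the forward reaction is non-spontaneous

Qc = [PCl₃]·[Cl₂] / [PCl₅] = (2.7)·(0.013) / (0.30) = 0.117
ΔG = RT ln(Qc/Kc) = (8.314 J mol⁻¹ K⁻¹)(500 K) × ln(0.117/0.012)
   = (4.157 kJ/mol)(2.277) = 9.47 kJ/mol
ΔG > 0, so the forward reaction is non-spontaneous (proceeds in reverse).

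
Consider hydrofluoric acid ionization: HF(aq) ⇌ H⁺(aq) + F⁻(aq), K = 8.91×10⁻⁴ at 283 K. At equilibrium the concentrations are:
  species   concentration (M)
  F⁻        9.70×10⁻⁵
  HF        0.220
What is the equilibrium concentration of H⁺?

[H⁺] = 2.02 M

At equilibrium, K = [H⁺]·[F⁻] / [HF] = 8.91×10⁻⁴.
([H⁺])·(9.70×10⁻⁵) / (0.220) = 8.91×10⁻⁴
[H⁺] = 2.02 M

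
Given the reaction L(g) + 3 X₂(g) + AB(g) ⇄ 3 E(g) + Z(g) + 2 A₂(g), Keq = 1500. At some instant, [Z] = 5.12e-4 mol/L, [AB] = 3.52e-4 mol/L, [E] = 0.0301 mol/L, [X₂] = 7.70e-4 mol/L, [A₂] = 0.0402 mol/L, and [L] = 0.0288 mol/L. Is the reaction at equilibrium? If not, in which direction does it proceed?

to the left

Q = [E]³·[Z]·[A₂]² / ([L]·[X₂]³·[AB]) = (0.0301)³·(5.12e-4)·(0.0402)² / ((0.0288)·(7.70e-4)³·(3.52e-4)) = 4880
Q = 4880 > Keq = 1500, so the reverse reaction proceeds.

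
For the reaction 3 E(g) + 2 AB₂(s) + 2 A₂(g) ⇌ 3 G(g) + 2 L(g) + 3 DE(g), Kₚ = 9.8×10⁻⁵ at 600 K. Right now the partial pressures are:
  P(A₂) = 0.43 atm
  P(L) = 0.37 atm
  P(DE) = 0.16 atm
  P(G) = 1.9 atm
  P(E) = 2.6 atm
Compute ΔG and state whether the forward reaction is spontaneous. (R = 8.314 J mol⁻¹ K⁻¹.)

ΔG = 12.4 kJ/mol; the forward reaction is non-spontaneous

(AB₂ is a pure solid — omitted from Qₚ.)
Qₚ = P(G)³·P(L)²·P(DE)³ / (P(E)³·P(A₂)²) = (1.9)³·(0.37)²·(0.16)³ / ((2.6)³·(0.43)²) = 0.00118
ΔG = RT ln(Qₚ/Kₚ) = (8.314 J mol⁻¹ K⁻¹)(600 K) × ln(0.00118/9.8×10⁻⁵)
   = (4.988 kJ/mol)(2.488) = 12.4 kJ/mol
ΔG > 0, so the forward reaction is non-spontaneous (proceeds in reverse).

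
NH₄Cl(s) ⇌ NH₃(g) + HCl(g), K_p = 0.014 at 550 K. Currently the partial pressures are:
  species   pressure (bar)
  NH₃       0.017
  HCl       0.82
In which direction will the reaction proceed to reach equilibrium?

neither direction; the system is at equilibrium

(NH₄Cl is a pure solid — omitted from Q_p.)
Q_p = P(NH₃)·P(HCl) = (0.017)·(0.82) = 0.014
Q_p = 0.014 = K_p, so the system is already at equilibrium.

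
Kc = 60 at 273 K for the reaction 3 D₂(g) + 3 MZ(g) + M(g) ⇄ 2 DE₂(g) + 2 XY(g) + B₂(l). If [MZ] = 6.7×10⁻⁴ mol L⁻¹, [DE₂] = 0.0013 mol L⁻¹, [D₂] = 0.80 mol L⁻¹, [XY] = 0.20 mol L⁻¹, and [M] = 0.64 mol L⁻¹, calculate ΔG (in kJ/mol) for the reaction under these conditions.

ΔG = 5.53 kJ/mol

(B₂ is a pure liquid — omitted from Qc.)
Qc = [DE₂]²·[XY]² / ([D₂]³·[MZ]³·[M]) = (0.0013)²·(0.20)² / ((0.80)³·(6.7×10⁻⁴)³·(0.64)) = 686
ΔG = RT ln(Qc/Kc) = (8.314 J mol⁻¹ K⁻¹)(273 K) × ln(686/60)
   = (2.270 kJ/mol)(2.437) = 5.53 kJ/mol
ΔG > 0, so the forward reaction is non-spontaneous (proceeds in reverse).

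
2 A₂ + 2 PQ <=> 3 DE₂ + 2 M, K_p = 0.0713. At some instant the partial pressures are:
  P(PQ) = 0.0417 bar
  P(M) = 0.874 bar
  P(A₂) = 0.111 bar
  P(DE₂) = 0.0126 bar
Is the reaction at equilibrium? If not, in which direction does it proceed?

Q_p = P(DE₂)³·P(M)² / (P(A₂)²·P(PQ)²) = (0.0126)³·(0.874)² / ((0.111)²·(0.0417)²) = 0.0713
Q_p = 0.0713 = K_p, so the system is already at equilibrium.

at equilibrium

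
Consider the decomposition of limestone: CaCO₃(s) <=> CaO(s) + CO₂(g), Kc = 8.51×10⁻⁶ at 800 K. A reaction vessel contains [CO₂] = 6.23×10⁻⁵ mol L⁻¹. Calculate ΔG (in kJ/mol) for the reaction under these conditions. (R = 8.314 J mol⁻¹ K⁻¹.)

ΔG = 13.2 kJ/mol

(CaCO₃, CaO are pure solids — omitted from Qc.)
Qc = [CO₂] = 6.23×10⁻⁵
ΔG = RT ln(Qc/Kc) = (8.314 J mol⁻¹ K⁻¹)(800 K) × ln(6.23×10⁻⁵/8.51×10⁻⁶)
   = (6.651 kJ/mol)(1.991) = 13.2 kJ/mol
ΔG > 0, so the forward reaction is non-spontaneous (proceeds in reverse).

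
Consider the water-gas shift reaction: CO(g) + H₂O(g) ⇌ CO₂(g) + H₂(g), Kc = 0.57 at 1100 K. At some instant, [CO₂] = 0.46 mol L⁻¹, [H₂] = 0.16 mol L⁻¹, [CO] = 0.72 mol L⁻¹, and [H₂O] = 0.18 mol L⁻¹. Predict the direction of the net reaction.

no net change (already at equilibrium)

Qc = [CO₂]·[H₂] / ([CO]·[H₂O]) = (0.46)·(0.16) / ((0.72)·(0.18)) = 0.57
Qc = 0.57 = Kc, so the system is already at equilibrium.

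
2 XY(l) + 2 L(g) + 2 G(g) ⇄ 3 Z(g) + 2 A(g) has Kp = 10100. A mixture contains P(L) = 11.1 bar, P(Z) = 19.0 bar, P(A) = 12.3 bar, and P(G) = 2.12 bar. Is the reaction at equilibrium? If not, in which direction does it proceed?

(XY is a pure liquid — omitted from Qp.)
Qp = P(Z)³·P(A)² / (P(L)²·P(G)²) = (19.0)³·(12.3)² / ((11.1)²·(2.12)²) = 1870
Qp = 1870 < Kp = 10100, so the forward reaction proceeds.

to the right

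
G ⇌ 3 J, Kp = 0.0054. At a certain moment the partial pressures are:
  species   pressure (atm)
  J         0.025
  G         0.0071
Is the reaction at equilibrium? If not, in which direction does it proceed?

forward (toward products)

Qp = P(J)³ / P(G) = (0.025)³ / (0.0071) = 0.0022
Qp = 0.0022 < Kp = 0.0054, so the forward reaction proceeds.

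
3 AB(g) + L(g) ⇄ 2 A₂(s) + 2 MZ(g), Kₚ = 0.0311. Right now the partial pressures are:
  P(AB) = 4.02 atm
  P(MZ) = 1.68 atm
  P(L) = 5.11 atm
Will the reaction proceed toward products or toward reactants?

(A₂ is a pure solid — omitted from Qₚ.)
Qₚ = P(MZ)² / (P(AB)³·P(L)) = (1.68)² / ((4.02)³·(5.11)) = 0.00850
Qₚ = 0.00850 < Kₚ = 0.0311, so the forward reaction proceeds.

toward products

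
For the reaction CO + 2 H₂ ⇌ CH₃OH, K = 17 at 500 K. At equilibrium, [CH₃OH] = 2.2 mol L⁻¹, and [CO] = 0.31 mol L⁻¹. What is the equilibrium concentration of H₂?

[H₂] = 0.65 mol L⁻¹

At equilibrium, K = [CH₃OH] / ([CO]·[H₂]²) = 17.
(2.2) / ((0.31)·([H₂])²) = 17
[H₂]² = 0.417 ⇒ [H₂] = 0.65 mol L⁻¹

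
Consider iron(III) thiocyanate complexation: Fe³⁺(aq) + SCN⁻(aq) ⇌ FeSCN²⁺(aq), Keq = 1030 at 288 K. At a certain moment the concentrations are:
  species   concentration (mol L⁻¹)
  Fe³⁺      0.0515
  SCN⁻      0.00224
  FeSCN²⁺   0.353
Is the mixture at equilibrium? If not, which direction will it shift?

no; Q > K, reaction proceeds in reverse

Q = [FeSCN²⁺] / ([Fe³⁺]·[SCN⁻]) = (0.353) / ((0.0515)·(0.00224)) = 3060
Q = 3060 > Keq = 1030: net reverse reaction.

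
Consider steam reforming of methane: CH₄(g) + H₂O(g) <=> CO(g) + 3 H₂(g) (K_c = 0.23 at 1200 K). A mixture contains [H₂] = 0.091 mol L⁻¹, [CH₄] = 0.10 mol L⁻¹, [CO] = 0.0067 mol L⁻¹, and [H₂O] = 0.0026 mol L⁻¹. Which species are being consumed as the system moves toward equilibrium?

Q_c = [CO]·[H₂]³ / ([CH₄]·[H₂O]) = (0.0067)·(0.091)³ / ((0.10)·(0.0026)) = 0.019
Q_c = 0.019 < K_c = 0.23: net forward reaction.

CH₄, H₂O (reactants)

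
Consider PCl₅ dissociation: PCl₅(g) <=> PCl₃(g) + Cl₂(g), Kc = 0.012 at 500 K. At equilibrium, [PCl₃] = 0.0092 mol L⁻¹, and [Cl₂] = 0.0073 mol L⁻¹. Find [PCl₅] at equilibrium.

[PCl₅] = 0.0056 mol L⁻¹

At equilibrium, Kc = [PCl₃]·[Cl₂] / [PCl₅] = 0.012.
(0.0092)·(0.0073) / ([PCl₅]) = 0.012
[PCl₅] = 0.00560 = 0.0056 mol L⁻¹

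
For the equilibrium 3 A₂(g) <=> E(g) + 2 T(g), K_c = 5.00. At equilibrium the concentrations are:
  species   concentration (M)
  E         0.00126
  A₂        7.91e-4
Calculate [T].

[T] = 0.00140 M

At equilibrium, K_c = [E]·[T]² / [A₂]³ = 5.00.
(0.00126)·([T])² / (7.91e-4)³ = 5.00
[T]² = 1.96e-6 ⇒ [T] = 0.00140 M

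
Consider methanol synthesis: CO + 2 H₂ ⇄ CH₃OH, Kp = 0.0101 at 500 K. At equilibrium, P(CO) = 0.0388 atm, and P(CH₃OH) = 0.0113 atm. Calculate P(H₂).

At equilibrium, Kp = P(CH₃OH) / (P(CO)·P(H₂)²) = 0.0101.
(0.0113) / ((0.0388)·(P(H₂))²) = 0.0101
P(H₂)² = 28.8 ⇒ P(H₂) = 5.37 atm

P(H₂) = 5.37 atm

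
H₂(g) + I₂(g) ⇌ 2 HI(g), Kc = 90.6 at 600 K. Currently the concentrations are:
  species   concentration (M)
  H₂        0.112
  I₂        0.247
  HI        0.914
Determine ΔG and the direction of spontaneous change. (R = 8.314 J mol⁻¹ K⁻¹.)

ΔG = -5.48 kJ/mol; the forward reaction is spontaneous

Qc = [HI]² / ([H₂]·[I₂]) = (0.914)² / ((0.112)·(0.247)) = 30.2
ΔG = RT ln(Qc/Kc) = (8.314 J mol⁻¹ K⁻¹)(600 K) × ln(30.2/90.6)
   = (4.988 kJ/mol)(-1.099) = -5.48 kJ/mol
ΔG < 0, so the forward reaction is spontaneous (proceeds forward).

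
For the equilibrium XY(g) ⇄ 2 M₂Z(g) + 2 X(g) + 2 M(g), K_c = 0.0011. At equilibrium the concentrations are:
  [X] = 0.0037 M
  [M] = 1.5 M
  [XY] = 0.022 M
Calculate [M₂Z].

At equilibrium, K_c = [M₂Z]²·[X]²·[M]² / [XY] = 0.0011.
([M₂Z])²·(0.0037)²·(1.5)² / (0.022) = 0.0011
[M₂Z]² = 0.786 ⇒ [M₂Z] = 0.89 M

[M₂Z] = 0.89 M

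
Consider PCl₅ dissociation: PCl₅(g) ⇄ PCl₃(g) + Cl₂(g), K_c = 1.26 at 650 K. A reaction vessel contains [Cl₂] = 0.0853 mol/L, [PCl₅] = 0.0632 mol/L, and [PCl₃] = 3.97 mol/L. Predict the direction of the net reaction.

to the left

Q_c = [PCl₃]·[Cl₂] / [PCl₅] = (3.97)·(0.0853) / (0.0632) = 5.36
Q_c = 5.36 > K_c = 1.26, so the reverse reaction proceeds.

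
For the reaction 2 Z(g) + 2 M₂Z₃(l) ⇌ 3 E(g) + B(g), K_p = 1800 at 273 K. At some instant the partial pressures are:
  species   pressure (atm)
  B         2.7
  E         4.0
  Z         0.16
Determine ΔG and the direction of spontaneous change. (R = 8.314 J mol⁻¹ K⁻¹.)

ΔG = 3.00 kJ/mol; the forward reaction is non-spontaneous

(M₂Z₃ is a pure liquid — omitted from Q_p.)
Q_p = P(E)³·P(B) / P(Z)² = (4.0)³·(2.7) / (0.16)² = 6750
ΔG = RT ln(Q_p/K_p) = (8.314 J mol⁻¹ K⁻¹)(273 K) × ln(6750/1800)
   = (2.270 kJ/mol)(1.322) = 3.00 kJ/mol
ΔG > 0, so the forward reaction is non-spontaneous (proceeds in reverse).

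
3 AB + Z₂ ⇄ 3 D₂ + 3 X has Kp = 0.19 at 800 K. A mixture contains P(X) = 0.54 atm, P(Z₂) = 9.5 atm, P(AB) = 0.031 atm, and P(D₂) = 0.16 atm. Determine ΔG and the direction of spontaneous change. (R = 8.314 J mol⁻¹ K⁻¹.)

ΔG = 16.5 kJ/mol; the forward reaction is non-spontaneous

Qp = P(D₂)³·P(X)³ / (P(AB)³·P(Z₂)) = (0.16)³·(0.54)³ / ((0.031)³·(9.5)) = 2.28
ΔG = RT ln(Qp/Kp) = (8.314 J mol⁻¹ K⁻¹)(800 K) × ln(2.28/0.19)
   = (6.651 kJ/mol)(2.485) = 16.5 kJ/mol
ΔG > 0, so the forward reaction is non-spontaneous (proceeds in reverse).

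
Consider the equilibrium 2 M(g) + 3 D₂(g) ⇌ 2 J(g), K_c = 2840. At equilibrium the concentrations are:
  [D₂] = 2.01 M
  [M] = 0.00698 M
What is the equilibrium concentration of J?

At equilibrium, K_c = [J]² / ([M]²·[D₂]³) = 2840.
([J])² / ((0.00698)²·(2.01)³) = 2840
[J]² = 1.12 ⇒ [J] = 1.06 M

[J] = 1.06 M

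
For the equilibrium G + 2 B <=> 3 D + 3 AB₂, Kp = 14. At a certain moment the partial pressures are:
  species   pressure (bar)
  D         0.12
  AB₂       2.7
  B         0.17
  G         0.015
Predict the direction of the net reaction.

Qp = P(D)³·P(AB₂)³ / (P(G)·P(B)²) = (0.12)³·(2.7)³ / ((0.015)·(0.17)²) = 78
Qp = 78 > Kp = 14, so the reverse reaction proceeds.

toward reactants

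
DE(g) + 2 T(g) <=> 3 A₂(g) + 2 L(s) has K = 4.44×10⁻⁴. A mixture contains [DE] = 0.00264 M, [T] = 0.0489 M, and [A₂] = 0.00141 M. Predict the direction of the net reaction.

(L is a pure solid — omitted from Q.)
Q = [A₂]³ / ([DE]·[T]²) = (0.00141)³ / ((0.00264)·(0.0489)²) = 4.44×10⁻⁴
Q = 4.44×10⁻⁴ = K, so the system is already at equilibrium.

neither direction; the system is at equilibrium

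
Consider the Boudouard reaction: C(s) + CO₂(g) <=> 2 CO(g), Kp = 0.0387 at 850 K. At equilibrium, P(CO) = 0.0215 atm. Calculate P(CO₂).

(C is a pure solid — omitted from Kp.)
At equilibrium, Kp = P(CO)² / P(CO₂) = 0.0387.
(0.0215)² / (P(CO₂)) = 0.0387
P(CO₂) = 0.0119 atm

P(CO₂) = 0.0119 atm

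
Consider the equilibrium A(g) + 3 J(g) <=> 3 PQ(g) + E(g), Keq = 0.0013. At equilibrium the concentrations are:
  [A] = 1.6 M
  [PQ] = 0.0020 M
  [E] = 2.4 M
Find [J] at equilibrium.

At equilibrium, Keq = [PQ]³·[E] / ([A]·[J]³) = 0.0013.
(0.0020)³·(2.4) / ((1.6)·([J])³) = 0.0013
[J]³ = 9.23×10⁻⁶ ⇒ [J] = 0.021 M

[J] = 0.021 M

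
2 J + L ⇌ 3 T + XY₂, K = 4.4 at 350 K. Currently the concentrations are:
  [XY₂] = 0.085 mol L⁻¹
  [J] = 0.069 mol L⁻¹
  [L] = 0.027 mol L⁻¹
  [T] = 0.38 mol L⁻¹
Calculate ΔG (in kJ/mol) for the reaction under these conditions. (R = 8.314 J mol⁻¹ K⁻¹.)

ΔG = 6.14 kJ/mol

Q = [T]³·[XY₂] / ([J]²·[L]) = (0.38)³·(0.085) / ((0.069)²·(0.027)) = 36.3
ΔG = RT ln(Q/K) = (8.314 J mol⁻¹ K⁻¹)(350 K) × ln(36.3/4.4)
   = (2.910 kJ/mol)(2.110) = 6.14 kJ/mol
ΔG > 0, so the forward reaction is non-spontaneous (proceeds in reverse).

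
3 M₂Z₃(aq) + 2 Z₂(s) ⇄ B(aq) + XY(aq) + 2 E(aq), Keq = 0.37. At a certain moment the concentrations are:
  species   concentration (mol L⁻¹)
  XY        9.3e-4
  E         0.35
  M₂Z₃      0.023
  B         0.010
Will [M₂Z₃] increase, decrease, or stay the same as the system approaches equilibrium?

decrease

(Z₂ is a pure solid — omitted from Q.)
Q = [B]·[XY]·[E]² / [M₂Z₃]³ = (0.010)·(9.3e-4)·(0.35)² / (0.023)³ = 0.094
Q = 0.094 < Keq = 0.37: net forward reaction.
M₂Z₃ is a reactant, so it decreases.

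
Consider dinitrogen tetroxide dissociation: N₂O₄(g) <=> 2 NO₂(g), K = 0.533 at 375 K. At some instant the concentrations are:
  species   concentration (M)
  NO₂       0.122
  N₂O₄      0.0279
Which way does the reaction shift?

Q = [NO₂]² / [N₂O₄] = (0.122)² / (0.0279) = 0.533
Q = 0.533 = K, so the system is already at equilibrium.

at equilibrium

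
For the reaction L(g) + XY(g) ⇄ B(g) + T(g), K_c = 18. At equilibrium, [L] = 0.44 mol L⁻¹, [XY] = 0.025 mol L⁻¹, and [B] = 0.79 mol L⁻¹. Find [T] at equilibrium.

[T] = 0.25 mol L⁻¹

At equilibrium, K_c = [B]·[T] / ([L]·[XY]) = 18.
(0.79)·([T]) / ((0.44)·(0.025)) = 18
[T] = 0.251 = 0.25 mol L⁻¹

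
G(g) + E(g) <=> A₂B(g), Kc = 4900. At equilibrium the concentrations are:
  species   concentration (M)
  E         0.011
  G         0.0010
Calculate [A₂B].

[A₂B] = 0.054 M

At equilibrium, Kc = [A₂B] / ([G]·[E]) = 4900.
([A₂B]) / ((0.0010)·(0.011)) = 4900
[A₂B] = 0.0539 = 0.054 M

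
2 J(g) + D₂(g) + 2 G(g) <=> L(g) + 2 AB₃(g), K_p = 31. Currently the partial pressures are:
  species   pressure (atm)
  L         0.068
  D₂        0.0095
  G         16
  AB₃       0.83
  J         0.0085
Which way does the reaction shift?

Q_p = P(L)·P(AB₃)² / (P(J)²·P(D₂)·P(G)²) = (0.068)·(0.83)² / ((0.0085)²·(0.0095)·(16)²) = 270
Q_p = 270 > K_p = 31, so the reverse reaction proceeds.

reverse (toward reactants)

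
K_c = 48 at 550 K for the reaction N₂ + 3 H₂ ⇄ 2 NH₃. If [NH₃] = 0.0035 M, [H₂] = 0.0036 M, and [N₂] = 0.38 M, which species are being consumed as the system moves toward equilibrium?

Q_c = [NH₃]² / ([N₂]·[H₂]³) = (0.0035)² / ((0.38)·(0.0036)³) = 690
Q_c = 690 > K_c = 48: net reverse reaction.

NH₃ (products)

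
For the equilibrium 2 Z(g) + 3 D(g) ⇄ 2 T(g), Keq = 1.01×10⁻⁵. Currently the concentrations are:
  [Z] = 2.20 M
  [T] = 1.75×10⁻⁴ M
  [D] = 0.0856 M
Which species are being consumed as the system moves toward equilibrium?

none (at equilibrium)

Q = [T]² / ([Z]²·[D]³) = (1.75×10⁻⁴)² / ((2.20)²·(0.0856)³) = 1.01×10⁻⁵
Q = 1.01×10⁻⁵ = Keq; the system is at equilibrium.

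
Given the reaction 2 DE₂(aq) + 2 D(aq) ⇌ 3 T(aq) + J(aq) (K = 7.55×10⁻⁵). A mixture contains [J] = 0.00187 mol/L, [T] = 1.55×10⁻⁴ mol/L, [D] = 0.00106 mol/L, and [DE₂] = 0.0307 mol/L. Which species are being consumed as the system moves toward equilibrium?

Q = [T]³·[J] / ([DE₂]²·[D]²) = (1.55×10⁻⁴)³·(0.00187) / ((0.0307)²·(0.00106)²) = 6.58×10⁻⁶
Q = 6.58×10⁻⁶ < K = 7.55×10⁻⁵: net forward reaction.

DE₂, D (reactants)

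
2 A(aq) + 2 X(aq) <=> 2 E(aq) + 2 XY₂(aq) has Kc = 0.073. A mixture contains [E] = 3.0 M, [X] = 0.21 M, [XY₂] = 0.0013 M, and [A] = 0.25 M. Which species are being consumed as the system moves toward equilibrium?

Qc = [E]²·[XY₂]² / ([A]²·[X]²) = (3.0)²·(0.0013)² / ((0.25)²·(0.21)²) = 0.0055
Qc = 0.0055 < Kc = 0.073: net forward reaction.

A, X (reactants)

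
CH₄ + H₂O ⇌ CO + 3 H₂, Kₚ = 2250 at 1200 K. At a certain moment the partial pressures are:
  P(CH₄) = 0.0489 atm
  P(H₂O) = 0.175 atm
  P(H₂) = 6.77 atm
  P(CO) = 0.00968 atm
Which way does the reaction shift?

forward (toward products)

Qₚ = P(CO)·P(H₂)³ / (P(CH₄)·P(H₂O)) = (0.00968)·(6.77)³ / ((0.0489)·(0.175)) = 351
Qₚ = 351 < Kₚ = 2250, so the forward reaction proceeds.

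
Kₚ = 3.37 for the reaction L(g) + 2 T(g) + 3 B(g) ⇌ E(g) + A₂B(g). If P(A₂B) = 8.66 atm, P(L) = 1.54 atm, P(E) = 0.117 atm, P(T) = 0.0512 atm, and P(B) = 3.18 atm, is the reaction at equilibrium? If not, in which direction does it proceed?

reverse (toward reactants)

Qₚ = P(E)·P(A₂B) / (P(L)·P(T)²·P(B)³) = (0.117)·(8.66) / ((1.54)·(0.0512)²·(3.18)³) = 7.80
Qₚ = 7.80 > Kₚ = 3.37, so the reverse reaction proceeds.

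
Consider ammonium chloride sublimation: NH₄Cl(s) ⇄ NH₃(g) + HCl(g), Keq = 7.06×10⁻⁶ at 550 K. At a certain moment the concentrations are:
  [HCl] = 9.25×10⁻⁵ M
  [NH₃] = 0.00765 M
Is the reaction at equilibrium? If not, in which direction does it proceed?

in the forward direction

(NH₄Cl is a pure solid — omitted from Q.)
Q = [NH₃]·[HCl] = (0.00765)·(9.25×10⁻⁵) = 7.08×10⁻⁷
Q = 7.08×10⁻⁷ < Keq = 7.06×10⁻⁶, so the forward reaction proceeds.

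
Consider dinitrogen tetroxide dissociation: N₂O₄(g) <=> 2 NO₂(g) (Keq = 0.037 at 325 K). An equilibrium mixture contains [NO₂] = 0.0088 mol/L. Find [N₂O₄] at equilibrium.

[N₂O₄] = 0.0021 mol/L

At equilibrium, Keq = [NO₂]² / [N₂O₄] = 0.037.
(0.0088)² / ([N₂O₄]) = 0.037
[N₂O₄] = 0.00209 = 0.0021 mol/L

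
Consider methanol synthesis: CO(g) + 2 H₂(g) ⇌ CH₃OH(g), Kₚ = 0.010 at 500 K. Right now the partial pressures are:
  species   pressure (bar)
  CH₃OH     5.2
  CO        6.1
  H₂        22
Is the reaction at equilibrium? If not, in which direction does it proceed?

Qₚ = P(CH₃OH) / (P(CO)·P(H₂)²) = (5.2) / ((6.1)·(22)²) = 0.0018
Qₚ = 0.0018 < Kₚ = 0.010, so the forward reaction proceeds.

in the forward direction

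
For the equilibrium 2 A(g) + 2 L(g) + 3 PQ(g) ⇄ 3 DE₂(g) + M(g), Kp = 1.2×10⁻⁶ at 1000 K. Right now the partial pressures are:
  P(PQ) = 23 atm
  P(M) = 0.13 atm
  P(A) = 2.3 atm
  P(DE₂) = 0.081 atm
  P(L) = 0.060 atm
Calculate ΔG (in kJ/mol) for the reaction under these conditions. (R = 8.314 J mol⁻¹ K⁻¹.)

ΔG = -11.6 kJ/mol

Qp = P(DE₂)³·P(M) / (P(A)²·P(L)²·P(PQ)³) = (0.081)³·(0.13) / ((2.3)²·(0.060)²·(23)³) = 2.98×10⁻⁷
ΔG = RT ln(Qp/Kp) = (8.314 J mol⁻¹ K⁻¹)(1000 K) × ln(2.98×10⁻⁷/1.2×10⁻⁶)
   = (8.314 kJ/mol)(-1.393) = -11.6 kJ/mol
ΔG < 0, so the forward reaction is spontaneous (proceeds forward).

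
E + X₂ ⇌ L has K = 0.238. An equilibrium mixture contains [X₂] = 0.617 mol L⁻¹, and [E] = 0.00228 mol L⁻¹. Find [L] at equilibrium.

At equilibrium, K = [L] / ([E]·[X₂]) = 0.238.
([L]) / ((0.00228)·(0.617)) = 0.238
[L] = 3.35×10⁻⁴ mol L⁻¹

[L] = 3.35×10⁻⁴ mol L⁻¹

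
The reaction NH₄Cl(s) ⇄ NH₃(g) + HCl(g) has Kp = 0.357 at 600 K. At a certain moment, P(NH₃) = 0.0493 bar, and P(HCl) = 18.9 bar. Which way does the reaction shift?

(NH₄Cl is a pure solid — omitted from Qp.)
Qp = P(NH₃)·P(HCl) = (0.0493)·(18.9) = 0.932
Qp = 0.932 > Kp = 0.357, so the reverse reaction proceeds.

in the reverse direction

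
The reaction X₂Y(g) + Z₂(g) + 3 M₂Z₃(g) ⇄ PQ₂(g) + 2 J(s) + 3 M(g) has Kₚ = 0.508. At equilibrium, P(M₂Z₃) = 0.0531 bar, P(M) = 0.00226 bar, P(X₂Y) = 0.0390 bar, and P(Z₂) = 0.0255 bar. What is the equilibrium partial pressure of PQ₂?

(J is a pure solid — omitted from Kₚ.)
At equilibrium, Kₚ = P(PQ₂)·P(M)³ / (P(X₂Y)·P(Z₂)·P(M₂Z₃)³) = 0.508.
(P(PQ₂))·(0.00226)³ / ((0.0390)·(0.0255)·(0.0531)³) = 0.508
P(PQ₂) = 6.55 bar

P(PQ₂) = 6.55 bar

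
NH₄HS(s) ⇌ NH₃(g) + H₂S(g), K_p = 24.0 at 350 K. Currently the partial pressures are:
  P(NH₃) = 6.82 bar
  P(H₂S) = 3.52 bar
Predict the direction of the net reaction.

(NH₄HS is a pure solid — omitted from Q_p.)
Q_p = P(NH₃)·P(H₂S) = (6.82)·(3.52) = 24.0
Q_p = 24.0 = K_p, so the system is already at equilibrium.

no net change (already at equilibrium)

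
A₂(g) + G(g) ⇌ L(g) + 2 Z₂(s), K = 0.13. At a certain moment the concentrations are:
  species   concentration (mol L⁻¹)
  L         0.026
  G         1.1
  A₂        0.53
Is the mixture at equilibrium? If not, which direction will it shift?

no; Q < K, reaction proceeds forward

(Z₂ is a pure solid — omitted from Q.)
Q = [L] / ([A₂]·[G]) = (0.026) / ((0.53)·(1.1)) = 0.045
Q = 0.045 < K = 0.13: net forward reaction.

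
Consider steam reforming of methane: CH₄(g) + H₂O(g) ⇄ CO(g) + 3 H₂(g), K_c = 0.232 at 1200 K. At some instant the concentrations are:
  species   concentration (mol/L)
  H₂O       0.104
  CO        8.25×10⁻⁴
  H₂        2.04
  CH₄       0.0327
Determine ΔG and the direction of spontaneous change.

Q_c = [CO]·[H₂]³ / ([CH₄]·[H₂O]) = (8.25×10⁻⁴)·(2.04)³ / ((0.0327)·(0.104)) = 2.06
ΔG = RT ln(Q_c/K_c) = (8.314 J mol⁻¹ K⁻¹)(1200 K) × ln(2.06/0.232)
   = (9.977 kJ/mol)(2.184) = 21.8 kJ/mol
ΔG > 0, so the forward reaction is non-spontaneous (proceeds in reverse).

ΔG = 21.8 kJ/mol; the forward reaction is non-spontaneous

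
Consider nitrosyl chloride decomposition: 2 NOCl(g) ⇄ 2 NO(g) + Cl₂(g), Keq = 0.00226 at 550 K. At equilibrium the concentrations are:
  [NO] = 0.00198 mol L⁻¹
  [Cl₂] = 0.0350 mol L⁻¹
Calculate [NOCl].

At equilibrium, Keq = [NO]²·[Cl₂] / [NOCl]² = 0.00226.
(0.00198)²·(0.0350) / ([NOCl])² = 0.00226
[NOCl]² = 6.07e-5 ⇒ [NOCl] = 0.00779 mol L⁻¹

[NOCl] = 0.00779 mol L⁻¹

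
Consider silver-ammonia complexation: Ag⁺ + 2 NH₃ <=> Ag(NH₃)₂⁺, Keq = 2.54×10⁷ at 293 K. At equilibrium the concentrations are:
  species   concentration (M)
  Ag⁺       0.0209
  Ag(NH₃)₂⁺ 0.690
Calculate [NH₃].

At equilibrium, Keq = [Ag(NH₃)₂⁺] / ([Ag⁺]·[NH₃]²) = 2.54×10⁷.
(0.690) / ((0.0209)·([NH₃])²) = 2.54×10⁷
[NH₃]² = 1.30×10⁻⁶ ⇒ [NH₃] = 0.00114 M

[NH₃] = 0.00114 M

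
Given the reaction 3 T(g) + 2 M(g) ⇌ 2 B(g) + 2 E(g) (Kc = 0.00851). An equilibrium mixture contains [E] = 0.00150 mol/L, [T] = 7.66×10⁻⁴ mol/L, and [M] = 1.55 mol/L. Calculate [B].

[B] = 0.00202 mol/L

At equilibrium, Kc = [B]²·[E]² / ([T]³·[M]²) = 0.00851.
([B])²·(0.00150)² / ((7.66×10⁻⁴)³·(1.55)²) = 0.00851
[B]² = 4.08×10⁻⁶ ⇒ [B] = 0.00202 mol/L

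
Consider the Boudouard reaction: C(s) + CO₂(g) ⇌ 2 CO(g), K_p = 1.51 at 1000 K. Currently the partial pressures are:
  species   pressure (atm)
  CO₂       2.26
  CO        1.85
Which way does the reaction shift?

(C is a pure solid — omitted from Q_p.)
Q_p = P(CO)² / P(CO₂) = (1.85)² / (2.26) = 1.51
Q_p = 1.51 = K_p, so the system is already at equilibrium.

no net change (already at equilibrium)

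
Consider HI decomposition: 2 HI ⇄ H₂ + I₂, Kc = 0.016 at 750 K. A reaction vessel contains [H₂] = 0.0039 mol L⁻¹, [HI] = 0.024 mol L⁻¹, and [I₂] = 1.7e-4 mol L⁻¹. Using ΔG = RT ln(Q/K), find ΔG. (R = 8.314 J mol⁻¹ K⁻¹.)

Qc = [H₂]·[I₂] / [HI]² = (0.0039)·(1.7e-4) / (0.024)² = 0.00115
ΔG = RT ln(Qc/Kc) = (8.314 J mol⁻¹ K⁻¹)(750 K) × ln(0.00115/0.016)
   = (6.236 kJ/mol)(-2.633) = -16.4 kJ/mol
ΔG < 0, so the forward reaction is spontaneous (proceeds forward).

ΔG = -16.4 kJ/mol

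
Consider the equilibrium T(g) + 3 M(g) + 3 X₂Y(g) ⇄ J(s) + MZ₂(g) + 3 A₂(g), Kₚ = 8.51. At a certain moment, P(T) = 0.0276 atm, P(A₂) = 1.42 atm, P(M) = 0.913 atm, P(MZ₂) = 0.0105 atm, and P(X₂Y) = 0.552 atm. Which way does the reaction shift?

no net change (already at equilibrium)

(J is a pure solid — omitted from Qₚ.)
Qₚ = P(MZ₂)·P(A₂)³ / (P(T)·P(M)³·P(X₂Y)³) = (0.0105)·(1.42)³ / ((0.0276)·(0.913)³·(0.552)³) = 8.51
Qₚ = 8.51 = Kₚ, so the system is already at equilibrium.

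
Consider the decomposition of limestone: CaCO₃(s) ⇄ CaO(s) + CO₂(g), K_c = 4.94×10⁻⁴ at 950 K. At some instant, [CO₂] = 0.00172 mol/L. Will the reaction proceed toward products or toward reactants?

toward reactants

(CaCO₃, CaO are pure solids — omitted from Q_c.)
Q_c = [CO₂] = 0.00172
Q_c = 0.00172 > K_c = 4.94×10⁻⁴, so the reverse reaction proceeds.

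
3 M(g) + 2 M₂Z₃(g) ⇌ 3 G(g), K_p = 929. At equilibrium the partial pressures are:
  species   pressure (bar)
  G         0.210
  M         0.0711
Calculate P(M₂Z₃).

At equilibrium, K_p = P(G)³ / (P(M)³·P(M₂Z₃)²) = 929.
(0.210)³ / ((0.0711)³·(P(M₂Z₃))²) = 929
P(M₂Z₃)² = 0.0277 ⇒ P(M₂Z₃) = 0.167 bar

P(M₂Z₃) = 0.167 bar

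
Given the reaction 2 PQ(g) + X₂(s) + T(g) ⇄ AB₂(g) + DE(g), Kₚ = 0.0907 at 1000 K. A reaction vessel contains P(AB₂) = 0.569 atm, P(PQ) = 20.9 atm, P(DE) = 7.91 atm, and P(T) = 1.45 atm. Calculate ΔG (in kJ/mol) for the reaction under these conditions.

(X₂ is a pure solid — omitted from Qₚ.)
Qₚ = P(AB₂)·P(DE) / (P(PQ)²·P(T)) = (0.569)·(7.91) / ((20.9)²·(1.45)) = 0.00711
ΔG = RT ln(Qₚ/Kₚ) = (8.314 J mol⁻¹ K⁻¹)(1000 K) × ln(0.00711/0.0907)
   = (8.314 kJ/mol)(-2.546) = -21.2 kJ/mol
ΔG < 0, so the forward reaction is spontaneous (proceeds forward).

ΔG = -21.2 kJ/mol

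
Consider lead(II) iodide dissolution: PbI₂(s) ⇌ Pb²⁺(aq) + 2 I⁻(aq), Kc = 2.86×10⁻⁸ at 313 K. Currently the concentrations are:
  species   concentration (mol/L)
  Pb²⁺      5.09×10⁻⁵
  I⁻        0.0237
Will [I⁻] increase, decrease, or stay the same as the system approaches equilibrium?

stay the same

(PbI₂ is a pure solid — omitted from Qc.)
Qc = [Pb²⁺]·[I⁻]² = (5.09×10⁻⁵)·(0.0237)² = 2.86×10⁻⁸
Qc = 2.86×10⁻⁸ = Kc; the system is at equilibrium.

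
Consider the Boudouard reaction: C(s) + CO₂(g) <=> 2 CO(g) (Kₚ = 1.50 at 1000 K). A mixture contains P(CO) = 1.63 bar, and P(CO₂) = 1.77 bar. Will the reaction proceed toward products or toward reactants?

no net change (already at equilibrium)

(C is a pure solid — omitted from Qₚ.)
Qₚ = P(CO)² / P(CO₂) = (1.63)² / (1.77) = 1.50
Qₚ = 1.50 = Kₚ, so the system is already at equilibrium.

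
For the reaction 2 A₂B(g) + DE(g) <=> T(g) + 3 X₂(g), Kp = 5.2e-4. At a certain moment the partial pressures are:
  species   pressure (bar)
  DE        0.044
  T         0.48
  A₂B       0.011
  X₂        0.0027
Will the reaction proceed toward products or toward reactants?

Qp = P(T)·P(X₂)³ / (P(A₂B)²·P(DE)) = (0.48)·(0.0027)³ / ((0.011)²·(0.044)) = 0.0018
Qp = 0.0018 > Kp = 5.2e-4, so the reverse reaction proceeds.

reverse (toward reactants)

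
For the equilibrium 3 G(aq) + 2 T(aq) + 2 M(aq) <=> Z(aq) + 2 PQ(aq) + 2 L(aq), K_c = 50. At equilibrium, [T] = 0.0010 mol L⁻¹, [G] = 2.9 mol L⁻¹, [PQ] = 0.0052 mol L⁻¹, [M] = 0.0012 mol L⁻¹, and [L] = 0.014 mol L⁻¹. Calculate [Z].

[Z] = 0.33 mol L⁻¹

At equilibrium, K_c = [Z]·[PQ]²·[L]² / ([G]³·[T]²·[M]²) = 50.
([Z])·(0.0052)²·(0.014)² / ((2.9)³·(0.0010)²·(0.0012)²) = 50
[Z] = 0.331 = 0.33 mol L⁻¹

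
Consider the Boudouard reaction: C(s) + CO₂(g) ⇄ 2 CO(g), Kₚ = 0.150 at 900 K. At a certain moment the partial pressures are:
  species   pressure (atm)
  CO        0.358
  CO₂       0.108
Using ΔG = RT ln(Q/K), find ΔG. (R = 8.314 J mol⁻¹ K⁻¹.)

(C is a pure solid — omitted from Qₚ.)
Qₚ = P(CO)² / P(CO₂) = (0.358)² / (0.108) = 1.19
ΔG = RT ln(Qₚ/Kₚ) = (8.314 J mol⁻¹ K⁻¹)(900 K) × ln(1.19/0.150)
   = (7.483 kJ/mol)(2.071) = 15.5 kJ/mol
ΔG > 0, so the forward reaction is non-spontaneous (proceeds in reverse).

ΔG = 15.5 kJ/mol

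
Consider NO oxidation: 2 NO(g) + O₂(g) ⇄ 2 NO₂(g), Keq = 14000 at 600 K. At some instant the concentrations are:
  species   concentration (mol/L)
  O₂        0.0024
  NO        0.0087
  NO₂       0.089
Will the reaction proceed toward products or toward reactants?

Q = [NO₂]² / ([NO]²·[O₂]) = (0.089)² / ((0.0087)²·(0.0024)) = 44000
Q = 44000 > Keq = 14000, so the reverse reaction proceeds.

toward reactants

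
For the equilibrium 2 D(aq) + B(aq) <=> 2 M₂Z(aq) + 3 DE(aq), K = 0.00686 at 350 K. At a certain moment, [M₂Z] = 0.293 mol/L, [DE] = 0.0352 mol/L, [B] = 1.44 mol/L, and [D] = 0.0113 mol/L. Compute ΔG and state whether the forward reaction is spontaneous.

Q = [M₂Z]²·[DE]³ / ([D]²·[B]) = (0.293)²·(0.0352)³ / ((0.0113)²·(1.44)) = 0.0204
ΔG = RT ln(Q/K) = (8.314 J mol⁻¹ K⁻¹)(350 K) × ln(0.0204/0.00686)
   = (2.910 kJ/mol)(1.090) = 3.17 kJ/mol
ΔG > 0, so the forward reaction is non-spontaneous (proceeds in reverse).

ΔG = 3.17 kJ/mol; the forward reaction is non-spontaneous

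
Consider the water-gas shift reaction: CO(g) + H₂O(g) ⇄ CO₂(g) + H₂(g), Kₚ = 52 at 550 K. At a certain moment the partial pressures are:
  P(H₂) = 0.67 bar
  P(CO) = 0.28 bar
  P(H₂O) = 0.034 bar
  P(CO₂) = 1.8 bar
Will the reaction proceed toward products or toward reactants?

Qₚ = P(CO₂)·P(H₂) / (P(CO)·P(H₂O)) = (1.8)·(0.67) / ((0.28)·(0.034)) = 130
Qₚ = 130 > Kₚ = 52, so the reverse reaction proceeds.

toward reactants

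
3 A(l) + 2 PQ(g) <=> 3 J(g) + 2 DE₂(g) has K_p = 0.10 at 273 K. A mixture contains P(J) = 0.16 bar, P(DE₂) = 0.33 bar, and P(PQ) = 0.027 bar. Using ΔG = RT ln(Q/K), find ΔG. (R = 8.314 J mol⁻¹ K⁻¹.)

ΔG = 4.11 kJ/mol

(A is a pure liquid — omitted from Q_p.)
Q_p = P(J)³·P(DE₂)² / P(PQ)² = (0.16)³·(0.33)² / (0.027)² = 0.612
ΔG = RT ln(Q_p/K_p) = (8.314 J mol⁻¹ K⁻¹)(273 K) × ln(0.612/0.10)
   = (2.270 kJ/mol)(1.812) = 4.11 kJ/mol
ΔG > 0, so the forward reaction is non-spontaneous (proceeds in reverse).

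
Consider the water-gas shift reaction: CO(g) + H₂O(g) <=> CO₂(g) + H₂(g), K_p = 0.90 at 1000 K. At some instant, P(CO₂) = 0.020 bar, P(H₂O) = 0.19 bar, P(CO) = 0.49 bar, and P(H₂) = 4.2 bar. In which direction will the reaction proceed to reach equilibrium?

Q_p = P(CO₂)·P(H₂) / (P(CO)·P(H₂O)) = (0.020)·(4.2) / ((0.49)·(0.19)) = 0.90
Q_p = 0.90 = K_p, so the system is already at equilibrium.

neither direction; the system is at equilibrium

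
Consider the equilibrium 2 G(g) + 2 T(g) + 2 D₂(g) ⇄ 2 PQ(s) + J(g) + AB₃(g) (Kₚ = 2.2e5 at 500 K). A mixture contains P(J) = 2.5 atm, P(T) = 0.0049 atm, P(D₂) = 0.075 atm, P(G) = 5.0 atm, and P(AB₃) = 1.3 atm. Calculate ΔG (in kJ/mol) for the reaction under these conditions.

(PQ is a pure solid — omitted from Qₚ.)
Qₚ = P(J)·P(AB₃) / (P(G)²·P(T)²·P(D₂)²) = (2.5)·(1.3) / ((5.0)²·(0.0049)²·(0.075)²) = 9.63e5
ΔG = RT ln(Qₚ/Kₚ) = (8.314 J mol⁻¹ K⁻¹)(500 K) × ln(9.63e5/2.2e5)
   = (4.157 kJ/mol)(1.476) = 6.14 kJ/mol
ΔG > 0, so the forward reaction is non-spontaneous (proceeds in reverse).

ΔG = 6.14 kJ/mol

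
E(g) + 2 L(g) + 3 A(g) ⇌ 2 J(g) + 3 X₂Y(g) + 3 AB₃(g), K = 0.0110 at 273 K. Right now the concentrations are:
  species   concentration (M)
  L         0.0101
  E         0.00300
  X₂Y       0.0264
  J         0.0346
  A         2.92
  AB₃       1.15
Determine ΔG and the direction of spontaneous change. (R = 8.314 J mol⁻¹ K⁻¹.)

ΔG = -2.08 kJ/mol; the forward reaction is spontaneous

Q = [J]²·[X₂Y]³·[AB₃]³ / ([E]·[L]²·[A]³) = (0.0346)²·(0.0264)³·(1.15)³ / ((0.00300)·(0.0101)²·(2.92)³) = 0.00440
ΔG = RT ln(Q/K) = (8.314 J mol⁻¹ K⁻¹)(273 K) × ln(0.00440/0.0110)
   = (2.270 kJ/mol)(-0.9163) = -2.08 kJ/mol
ΔG < 0, so the forward reaction is spontaneous (proceeds forward).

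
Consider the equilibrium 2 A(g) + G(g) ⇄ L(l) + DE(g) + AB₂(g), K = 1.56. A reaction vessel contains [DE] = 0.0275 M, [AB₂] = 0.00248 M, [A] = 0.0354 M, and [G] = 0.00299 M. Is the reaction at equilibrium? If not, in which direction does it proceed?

toward reactants

(L is a pure liquid — omitted from Q.)
Q = [DE]·[AB₂] / ([A]²·[G]) = (0.0275)·(0.00248) / ((0.0354)²·(0.00299)) = 18.2
Q = 18.2 > K = 1.56, so the reverse reaction proceeds.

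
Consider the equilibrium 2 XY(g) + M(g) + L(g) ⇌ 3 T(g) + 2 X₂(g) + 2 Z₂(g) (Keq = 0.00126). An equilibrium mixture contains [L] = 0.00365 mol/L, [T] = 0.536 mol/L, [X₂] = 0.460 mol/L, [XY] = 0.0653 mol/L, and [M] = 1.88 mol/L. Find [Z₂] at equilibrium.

[Z₂] = 0.00106 mol/L

At equilibrium, Keq = [T]³·[X₂]²·[Z₂]² / ([XY]²·[M]·[L]) = 0.00126.
(0.536)³·(0.460)²·([Z₂])² / ((0.0653)²·(1.88)·(0.00365)) = 0.00126
[Z₂]² = 1.13×10⁻⁶ ⇒ [Z₂] = 0.00106 mol/L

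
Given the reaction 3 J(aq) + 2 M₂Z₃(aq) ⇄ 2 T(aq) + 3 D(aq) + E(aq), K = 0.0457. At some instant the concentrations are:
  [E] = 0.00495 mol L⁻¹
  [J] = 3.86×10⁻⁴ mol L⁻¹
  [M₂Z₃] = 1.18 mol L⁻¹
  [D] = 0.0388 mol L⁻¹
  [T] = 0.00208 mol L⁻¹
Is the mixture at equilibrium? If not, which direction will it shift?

Q = [T]²·[D]³·[E] / ([J]³·[M₂Z₃]²) = (0.00208)²·(0.0388)³·(0.00495) / ((3.86×10⁻⁴)³·(1.18)²) = 0.0156
Q = 0.0156 < K = 0.0457: net forward reaction.

no; Q < K, reaction proceeds forward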